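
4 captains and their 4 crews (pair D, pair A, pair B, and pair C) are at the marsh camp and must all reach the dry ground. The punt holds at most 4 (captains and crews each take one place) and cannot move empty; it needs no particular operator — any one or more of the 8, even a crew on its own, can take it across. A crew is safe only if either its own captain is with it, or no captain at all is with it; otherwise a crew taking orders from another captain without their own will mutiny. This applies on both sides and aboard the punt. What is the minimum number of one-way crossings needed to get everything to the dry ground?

Counting alone: each trip to the dry ground takes at most 4 across and each return brings at least 1 back, so after t trips out (and t−1 returns) at most 4t − (t−1) of the 8 are across; that first reaches 8 at t = 3, so at least 5 crossings are needed.
The plan below uses exactly 5 crossings, so it is optimal:
1. captain D and crew D cross → the dry ground.
2. captain D crosses ← the marsh camp.
3. captain A, captain B, captain C, and captain D cross → the dry ground.
4. crew D crosses ← the marsh camp.
5. crew A, crew B, crew C, and crew D cross → the dry ground.

5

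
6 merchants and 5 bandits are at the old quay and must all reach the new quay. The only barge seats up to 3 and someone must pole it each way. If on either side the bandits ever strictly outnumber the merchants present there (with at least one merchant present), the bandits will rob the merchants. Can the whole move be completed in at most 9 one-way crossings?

Yes — this plan uses 9 crossings (≤ 9):
1. 3 bandits → the new quay.  (the old quay: 6M 2B; the new quay: 0M 3B)
2. 1 bandit ← the old quay.  (the old quay: 6M 3B; the new quay: 0M 2B)
3. 3 merchants → the new quay.  (the old quay: 3M 3B; the new quay: 3M 2B)
4. 1 merchant ← the old quay.  (the old quay: 4M 3B; the new quay: 2M 2B)
5. 2 merchants and 1 bandit → the new quay.  (the old quay: 2M 2B; the new quay: 4M 3B)
6. 1 merchant ← the old quay.  (the old quay: 3M 2B; the new quay: 3M 3B)
7. 2 merchants and 1 bandit → the new quay.  (the old quay: 1M 1B; the new quay: 5M 4B)
8. 1 merchant ← the old quay.  (the old quay: 2M 1B; the new quay: 4M 4B)
9. 2 merchants and 1 bandit → the new quay.  (the old quay: 0M 0B; the new quay: 6M 5B)

Yes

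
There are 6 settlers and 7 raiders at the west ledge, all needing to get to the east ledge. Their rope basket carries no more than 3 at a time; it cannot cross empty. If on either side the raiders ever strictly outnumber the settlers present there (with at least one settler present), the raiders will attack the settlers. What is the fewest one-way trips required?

The raiders already outnumber the settlers at the west ledge before anyone moves, so the starting position itself is disallowed.

impossible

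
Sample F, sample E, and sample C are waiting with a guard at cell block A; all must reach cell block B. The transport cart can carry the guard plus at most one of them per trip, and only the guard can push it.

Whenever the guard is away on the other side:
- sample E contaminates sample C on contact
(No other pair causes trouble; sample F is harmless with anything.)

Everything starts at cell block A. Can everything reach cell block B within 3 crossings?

Counting alone: the guard can take at most 1 across per trip to cell block B, so moving all 3 needs at least 3 loaded trips out, with a return between consecutive ones — at least 5 crossings.
Since 3 < 5, 3 crossings cannot be enough. (The shortest complete plan in fact takes 5:)
1. Guard goes to cell block B with sample E.
2. Guard goes back to cell block A alone.
3. Guard goes to cell block B with sample F.
4. Guard goes back to cell block A alone.
5. Guard goes to cell block B with sample C.

No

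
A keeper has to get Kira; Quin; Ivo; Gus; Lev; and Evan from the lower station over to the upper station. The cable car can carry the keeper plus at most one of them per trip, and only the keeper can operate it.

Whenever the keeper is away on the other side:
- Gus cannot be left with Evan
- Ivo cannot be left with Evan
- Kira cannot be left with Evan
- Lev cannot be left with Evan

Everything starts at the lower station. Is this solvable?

No

Following every safe sequence of crossings from the start, the most of the 6 that can be at the upper station as the cable car arrives there on crossings 1, 3, 5 is 1, 2, 3 respectively; the best ever achieved is 3 of 6.
From crossing 7 on, no configuration arises that was not already reachable earlier: only 22 distinct safe configurations (who is on which side, and where the cable car is) can ever be reached, none of them has everyone across, and every continuation just revisits them. So no valid plan exists.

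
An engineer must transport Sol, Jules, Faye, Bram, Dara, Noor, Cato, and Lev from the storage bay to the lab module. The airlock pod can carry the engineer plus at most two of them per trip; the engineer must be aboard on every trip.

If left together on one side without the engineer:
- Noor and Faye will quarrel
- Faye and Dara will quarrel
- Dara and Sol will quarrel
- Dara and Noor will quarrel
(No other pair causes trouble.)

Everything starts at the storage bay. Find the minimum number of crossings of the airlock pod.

Counting alone: the engineer can take at most 2 across per trip to the lab module, so moving all 8 needs at least 4 loaded trips out, with a return between consecutive ones — at least 7 crossings.
The safety rule pushes this higher. Following every safe sequence of crossings, the most of the 8 that can be at the lab module as the airlock pod arrives there on crossings 7, 9, 11 is 5, 6, 7 respectively — never all 8.
So no plan with fewer than 13 crossings exists, and this one achieves 13:
1. Engineer goes to the lab module with Dara and Faye.  [the storage bay: Bram, Cato, Jules, Lev, Noor, Sol | the lab module: Dara, Faye]
2. Engineer goes back to the storage bay with Faye.  [the storage bay: Bram, Cato, Faye, Jules, Lev, Noor, Sol | the lab module: Dara]
3. Engineer goes to the lab module with Faye and Sol.  [the storage bay: Bram, Cato, Jules, Lev, Noor | the lab module: Dara, Faye, Sol]
4. Engineer goes back to the storage bay with Dara.  [the storage bay: Bram, Cato, Dara, Jules, Lev, Noor | the lab module: Faye, Sol]
5. Engineer goes to the lab module with Dara and Jules.  [the storage bay: Bram, Cato, Lev, Noor | the lab module: Dara, Faye, Jules, Sol]
6. Engineer goes back to the storage bay with Dara.  [the storage bay: Bram, Cato, Dara, Lev, Noor | the lab module: Faye, Jules, Sol]
7. Engineer goes to the lab module with Bram and Dara.  [the storage bay: Cato, Lev, Noor | the lab module: Bram, Dara, Faye, Jules, Sol]
8. Engineer goes back to the storage bay with Dara.  [the storage bay: Cato, Dara, Lev, Noor | the lab module: Bram, Faye, Jules, Sol]
9. Engineer goes to the lab module with Cato and Dara.  [the storage bay: Lev, Noor | the lab module: Bram, Cato, Dara, Faye, Jules, Sol]
10. Engineer goes back to the storage bay with Dara.  [the storage bay: Dara, Lev, Noor | the lab module: Bram, Cato, Faye, Jules, Sol]
11. Engineer goes to the lab module with Dara and Lev.  [the storage bay: Noor | the lab module: Bram, Cato, Dara, Faye, Jules, Lev, Sol]
12. Engineer goes back to the storage bay with Dara.  [the storage bay: Dara, Noor | the lab module: Bram, Cato, Faye, Jules, Lev, Sol]
13. Engineer goes to the lab module with Dara and Noor.  [the storage bay: — | the lab module: Bram, Cato, Dara, Faye, Jules, Lev, Noor, Sol]

13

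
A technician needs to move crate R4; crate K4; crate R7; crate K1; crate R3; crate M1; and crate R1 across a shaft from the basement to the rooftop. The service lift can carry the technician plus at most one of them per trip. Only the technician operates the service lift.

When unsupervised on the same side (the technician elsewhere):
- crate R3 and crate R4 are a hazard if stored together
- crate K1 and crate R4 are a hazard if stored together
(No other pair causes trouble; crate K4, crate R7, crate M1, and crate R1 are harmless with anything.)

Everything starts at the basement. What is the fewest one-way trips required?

15

Counting alone: the technician can take at most 1 across per trip to the rooftop, so moving all 7 needs at least 7 loaded trips out, with a return between consecutive ones — at least 13 crossings.
The safety rule pushes this higher. Following every safe sequence of crossings, the most of the 7 that can be at the rooftop as the service lift arrives there on crossing 13 is 6 — never all 7.
So no plan with fewer than 15 crossings exists, and this one achieves 15:
1. Technician goes to the rooftop with crate R4.  [the basement: crate K1, crate K4, crate M1, crate R1, crate R3, crate R7 | the rooftop: crate R4]
2. Technician goes back to the basement alone.  [the basement: crate K1, crate K4, crate M1, crate R1, crate R3, crate R7 | the rooftop: crate R4]
3. Technician goes to the rooftop with crate K4.  [the basement: crate K1, crate M1, crate R1, crate R3, crate R7 | the rooftop: crate K4, crate R4]
4. Technician goes back to the basement alone.  [the basement: crate K1, crate M1, crate R1, crate R3, crate R7 | the rooftop: crate K4, crate R4]
5. Technician goes to the rooftop with crate R7.  [the basement: crate K1, crate M1, crate R1, crate R3 | the rooftop: crate K4, crate R4, crate R7]
6. Technician goes back to the basement alone.  [the basement: crate K1, crate M1, crate R1, crate R3 | the rooftop: crate K4, crate R4, crate R7]
7. Technician goes to the rooftop with crate K1.  [the basement: crate M1, crate R1, crate R3 | the rooftop: crate K1, crate K4, crate R4, crate R7]
8. Technician goes back to the basement with crate R4.  [the basement: crate M1, crate R1, crate R3, crate R4 | the rooftop: crate K1, crate K4, crate R7]
9. Technician goes to the rooftop with crate R3.  [the basement: crate M1, crate R1, crate R4 | the rooftop: crate K1, crate K4, crate R3, crate R7]
10. Technician goes back to the basement alone.  [the basement: crate M1, crate R1, crate R4 | the rooftop: crate K1, crate K4, crate R3, crate R7]
11. Technician goes to the rooftop with crate M1.  [the basement: crate R1, crate R4 | the rooftop: crate K1, crate K4, crate M1, crate R3, crate R7]
12. Technician goes back to the basement alone.  [the basement: crate R1, crate R4 | the rooftop: crate K1, crate K4, crate M1, crate R3, crate R7]
13. Technician goes to the rooftop with crate R1.  [the basement: crate R4 | the rooftop: crate K1, crate K4, crate M1, crate R1, crate R3, crate R7]
14. Technician goes back to the basement alone.  [the basement: crate R4 | the rooftop: crate K1, crate K4, crate M1, crate R1, crate R3, crate R7]
15. Technician goes to the rooftop with crate R4.  [the basement: — | the rooftop: crate K1, crate K4, crate M1, crate R1, crate R3, crate R4, crate R7]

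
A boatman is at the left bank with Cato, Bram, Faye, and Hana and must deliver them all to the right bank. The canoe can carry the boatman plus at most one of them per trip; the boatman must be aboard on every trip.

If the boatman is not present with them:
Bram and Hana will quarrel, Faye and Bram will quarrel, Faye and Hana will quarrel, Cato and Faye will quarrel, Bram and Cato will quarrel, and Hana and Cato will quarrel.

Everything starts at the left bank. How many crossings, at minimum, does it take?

impossible

Whatever the first load, the items left behind include a forbidden pair without the boatman. No opening move is safe, so no plan exists.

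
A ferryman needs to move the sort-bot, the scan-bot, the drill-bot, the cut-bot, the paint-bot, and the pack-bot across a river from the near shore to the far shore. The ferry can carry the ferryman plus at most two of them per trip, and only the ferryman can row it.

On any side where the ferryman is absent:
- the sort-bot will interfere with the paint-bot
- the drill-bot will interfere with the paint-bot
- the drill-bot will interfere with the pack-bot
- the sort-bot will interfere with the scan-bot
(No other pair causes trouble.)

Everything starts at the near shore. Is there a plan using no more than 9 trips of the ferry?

Yes

Yes — this plan uses 7 crossings (≤ 9):
1. Ferryman goes to the far shore with the drill-bot and the sort-bot.
2. Ferryman goes back to the near shore alone.
3. Ferryman goes to the far shore with the cut-bot and the scan-bot.
4. Ferryman goes back to the near shore with the sort-bot.
5. Ferryman goes to the far shore with the pack-bot and the paint-bot.
6. Ferryman goes back to the near shore with the drill-bot.
7. Ferryman goes to the far shore with the drill-bot and the sort-bot.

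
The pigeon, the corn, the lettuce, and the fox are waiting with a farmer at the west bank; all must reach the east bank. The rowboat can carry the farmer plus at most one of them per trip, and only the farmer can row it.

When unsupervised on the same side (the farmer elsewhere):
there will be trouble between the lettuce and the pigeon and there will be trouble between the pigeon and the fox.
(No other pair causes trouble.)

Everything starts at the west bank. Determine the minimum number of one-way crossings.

9

Counting alone: the farmer can take at most 1 across per trip to the east bank, so moving all 4 needs at least 4 loaded trips out, with a return between consecutive ones — at least 7 crossings.
The safety rule pushes this higher. Following every safe sequence of crossings, the most of the 4 that can be at the east bank as the rowboat arrives there on crossing 7 is 3 — never all 4.
So no plan with fewer than 9 crossings exists, and this one achieves 9:
1. Farmer goes to the east bank with the pigeon.
2. Farmer goes back to the west bank alone.
3. Farmer goes to the east bank with the corn.
4. Farmer goes back to the west bank alone.
5. Farmer goes to the east bank with the lettuce.
6. Farmer goes back to the west bank with the pigeon.
7. Farmer goes to the east bank with the fox.
8. Farmer goes back to the west bank alone.
9. Farmer goes to the east bank with the pigeon.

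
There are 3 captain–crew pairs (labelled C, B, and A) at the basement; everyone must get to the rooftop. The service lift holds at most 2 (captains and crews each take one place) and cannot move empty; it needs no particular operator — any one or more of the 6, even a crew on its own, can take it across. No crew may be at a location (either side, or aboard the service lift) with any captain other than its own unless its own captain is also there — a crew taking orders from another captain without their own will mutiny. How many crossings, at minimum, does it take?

Counting alone: each trip to the rooftop takes at most 2 across and each return brings at least 1 back, so after t trips out (and t−1 returns) at most 2t − (t−1) of the 6 are across; that first reaches 6 at t = 5, so at least 9 crossings are needed.
The safety rule pushes this higher. Following every safe sequence of crossings, the most of the 6 that can be at the rooftop as the service lift arrives there on crossing 9 is 5 — never all 6.
So no plan with fewer than 11 crossings exists, and this one achieves 11:
1. captain C and crew C cross → the rooftop.
2. captain C crosses ← the basement.
3. crew A and crew B cross → the rooftop.
4. crew C crosses ← the basement.
5. captain A and captain B cross → the rooftop.
6. captain B and crew B cross ← the basement.
7. captain B and captain C cross → the rooftop.
8. crew A crosses ← the basement.
9. crew B and crew C cross → the rooftop.
10. captain A crosses ← the basement.
11. captain A and crew A cross → the rooftop.

11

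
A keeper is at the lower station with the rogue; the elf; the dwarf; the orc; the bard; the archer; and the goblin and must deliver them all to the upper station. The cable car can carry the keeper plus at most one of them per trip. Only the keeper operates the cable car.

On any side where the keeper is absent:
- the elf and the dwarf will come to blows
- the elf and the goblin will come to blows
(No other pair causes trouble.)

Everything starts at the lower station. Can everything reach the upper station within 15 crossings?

Yes — this plan uses 15 crossings (≤ 15):
1. Keeper goes to the upper station with the elf.
2. Keeper goes back to the lower station alone.
3. Keeper goes to the upper station with the rogue.
4. Keeper goes back to the lower station alone.
5. Keeper goes to the upper station with the dwarf.
6. Keeper goes back to the lower station with the elf.
7. Keeper goes to the upper station with the goblin.
8. Keeper goes back to the lower station alone.
9. Keeper goes to the upper station with the orc.
10. Keeper goes back to the lower station alone.
11. Keeper goes to the upper station with the bard.
12. Keeper goes back to the lower station alone.
13. Keeper goes to the upper station with the archer.
14. Keeper goes back to the lower station alone.
15. Keeper goes to the upper station with the elf.

Yes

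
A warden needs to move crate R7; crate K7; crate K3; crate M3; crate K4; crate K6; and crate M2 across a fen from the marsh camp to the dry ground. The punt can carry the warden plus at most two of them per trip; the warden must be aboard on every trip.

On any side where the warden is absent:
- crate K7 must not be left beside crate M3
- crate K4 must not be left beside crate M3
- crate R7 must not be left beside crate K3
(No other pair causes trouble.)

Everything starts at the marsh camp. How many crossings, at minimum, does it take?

7

Counting alone: the warden can take at most 2 across per trip to the dry ground, so moving all 7 needs at least 4 loaded trips out, with a return between consecutive ones — at least 7 crossings.
The plan below uses exactly 7 crossings, so it is optimal:
1. Warden goes to the dry ground with crate M3 and crate R7.
2. Warden goes back to the marsh camp alone.
3. Warden goes to the dry ground with crate K4 and crate K7.
4. Warden goes back to the marsh camp with crate M3.
5. Warden goes to the dry ground with crate K6 and crate M2.
6. Warden goes back to the marsh camp alone.
7. Warden goes to the dry ground with crate K3 and crate M3.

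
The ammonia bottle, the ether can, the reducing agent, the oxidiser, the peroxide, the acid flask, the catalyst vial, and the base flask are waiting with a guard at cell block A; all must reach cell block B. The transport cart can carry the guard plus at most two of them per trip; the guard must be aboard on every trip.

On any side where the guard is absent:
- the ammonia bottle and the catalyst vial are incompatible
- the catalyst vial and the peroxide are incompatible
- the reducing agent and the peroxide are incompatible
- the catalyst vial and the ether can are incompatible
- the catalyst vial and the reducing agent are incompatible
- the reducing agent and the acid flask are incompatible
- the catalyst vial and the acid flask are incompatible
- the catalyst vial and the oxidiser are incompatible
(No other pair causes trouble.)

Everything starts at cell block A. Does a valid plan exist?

Yes

1. Guard goes to cell block B with the catalyst vial and the reducing agent.
2. Guard goes back to cell block A with the reducing agent.
3. Guard goes to cell block B with the ammonia bottle and the reducing agent.
4. Guard goes back to cell block A with the catalyst vial.
5. Guard goes to cell block B with the catalyst vial and the ether can.
6. Guard goes back to cell block A with the catalyst vial.
7. Guard goes to cell block B with the catalyst vial and the oxidiser.
8. Guard goes back to cell block A with the catalyst vial.
9. Guard goes to cell block B with the acid flask and the peroxide.
10. Guard goes back to cell block A with the reducing agent.
11. Guard goes to cell block B with the base flask and the reducing agent.
12. Guard goes back to cell block A with the reducing agent.
13. Guard goes to cell block B with the catalyst vial and the reducing agent.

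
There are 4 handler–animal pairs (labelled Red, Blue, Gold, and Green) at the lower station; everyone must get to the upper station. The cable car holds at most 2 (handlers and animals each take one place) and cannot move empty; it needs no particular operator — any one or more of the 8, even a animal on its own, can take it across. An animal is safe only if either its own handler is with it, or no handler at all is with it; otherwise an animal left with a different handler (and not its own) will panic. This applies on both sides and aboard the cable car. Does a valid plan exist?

Following every safe sequence of crossings from the start, the most of the 8 that can be at the upper station as the cable car arrives there on crossings 1, 3, 5 is 2, 3, 4 respectively; the best ever achieved is 4 of 8.
From crossing 7 on, no configuration arises that was not already reachable earlier: only 44 distinct safe configurations (who is on which side, and where the cable car is) can ever be reached, none of them has everyone across, and every continuation just revisits them. So no valid plan exists.

No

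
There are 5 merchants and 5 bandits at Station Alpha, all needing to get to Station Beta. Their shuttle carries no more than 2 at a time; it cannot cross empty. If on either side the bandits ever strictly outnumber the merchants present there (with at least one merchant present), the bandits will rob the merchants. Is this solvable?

No

Following every safe sequence of crossings from the start, the most of the 10 that can be at Station Beta as the shuttle arrives there on crossings 1, 3, 5, 7 is 2, 3, 4, 5 respectively; the best ever achieved is 5 of 10.
From crossing 9 on, no configuration arises that was not already reachable earlier: only 13 distinct safe configurations (who is on which side, and where the shuttle is) can ever be reached, none of them has everyone across, and every continuation just revisits them. They are: 0 merchants + 0 bandits across (shuttle back at the start); 0 merchants + 1 bandit across (shuttle there); 0 merchants + 1 bandit across (shuttle back at the start); 0 merchants + 2 bandits across (shuttle there); 0 merchants + 2 bandits across (shuttle back at the start); 0 merchants + 3 bandits across (shuttle there); 0 merchants + 3 bandits across (shuttle back at the start); 0 merchants + 4 bandits across (shuttle there); 0 merchants + 4 bandits across (shuttle back at the start); 0 merchants + 5 bandits across (shuttle there); 1 merchant + 1 bandit across (shuttle there); 1 merchant + 1 bandit across (shuttle back at the start); 2 merchants + 2 bandits across (shuttle there). So no valid plan exists.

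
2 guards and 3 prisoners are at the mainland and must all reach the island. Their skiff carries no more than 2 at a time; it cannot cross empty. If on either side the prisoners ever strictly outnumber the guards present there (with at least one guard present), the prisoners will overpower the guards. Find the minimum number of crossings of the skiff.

The prisoners already outnumber the guards at the mainland before anyone moves, so the starting position itself is disallowed.

impossible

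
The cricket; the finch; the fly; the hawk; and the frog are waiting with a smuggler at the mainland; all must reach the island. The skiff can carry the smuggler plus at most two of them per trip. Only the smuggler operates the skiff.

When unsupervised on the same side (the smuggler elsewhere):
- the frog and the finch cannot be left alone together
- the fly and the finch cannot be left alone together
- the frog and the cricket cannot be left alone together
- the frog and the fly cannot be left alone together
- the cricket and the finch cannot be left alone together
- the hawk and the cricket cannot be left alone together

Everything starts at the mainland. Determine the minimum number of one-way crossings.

impossible

Whatever the first load, the items left behind include a forbidden pair without the smuggler. No opening move is safe, so no plan exists.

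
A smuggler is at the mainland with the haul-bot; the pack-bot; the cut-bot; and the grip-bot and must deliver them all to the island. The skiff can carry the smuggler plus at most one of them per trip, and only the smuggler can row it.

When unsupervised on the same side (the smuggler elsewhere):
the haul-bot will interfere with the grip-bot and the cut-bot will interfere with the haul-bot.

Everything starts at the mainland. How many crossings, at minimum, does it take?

Counting alone: the smuggler can take at most 1 across per trip to the island, so moving all 4 needs at least 4 loaded trips out, with a return between consecutive ones — at least 7 crossings.
The safety rule pushes this higher. Following every safe sequence of crossings, the most of the 4 that can be at the island as the skiff arrives there on crossing 7 is 3 — never all 4.
So no plan with fewer than 9 crossings exists, and this one achieves 9:
1. Smuggler goes to the island with the haul-bot.
2. Smuggler goes back to the mainland alone.
3. Smuggler goes to the island with the pack-bot.
4. Smuggler goes back to the mainland alone.
5. Smuggler goes to the island with the cut-bot.
6. Smuggler goes back to the mainland with the haul-bot.
7. Smuggler goes to the island with the grip-bot.
8. Smuggler goes back to the mainland alone.
9. Smuggler goes to the island with the haul-bot.

9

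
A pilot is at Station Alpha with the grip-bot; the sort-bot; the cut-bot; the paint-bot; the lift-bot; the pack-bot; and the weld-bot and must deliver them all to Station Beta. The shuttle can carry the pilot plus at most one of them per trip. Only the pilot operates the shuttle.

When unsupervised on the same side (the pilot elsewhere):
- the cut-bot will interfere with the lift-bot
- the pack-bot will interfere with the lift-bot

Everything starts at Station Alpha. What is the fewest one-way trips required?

15

Counting alone: the pilot can take at most 1 across per trip to Station Beta, so moving all 7 needs at least 7 loaded trips out, with a return between consecutive ones — at least 13 crossings.
The safety rule pushes this higher. Following every safe sequence of crossings, the most of the 7 that can be at Station Beta as the shuttle arrives there on crossing 13 is 6 — never all 7.
So no plan with fewer than 15 crossings exists, and this one achieves 15:
1. Pilot goes to Station Beta with the lift-bot.
2. Pilot goes back to Station Alpha alone.
3. Pilot goes to Station Beta with the grip-bot.
4. Pilot goes back to Station Alpha alone.
5. Pilot goes to Station Beta with the sort-bot.
6. Pilot goes back to Station Alpha alone.
7. Pilot goes to Station Beta with the cut-bot.
8. Pilot goes back to Station Alpha with the lift-bot.
9. Pilot goes to Station Beta with the pack-bot.
10. Pilot goes back to Station Alpha alone.
11. Pilot goes to Station Beta with the paint-bot.
12. Pilot goes back to Station Alpha alone.
13. Pilot goes to Station Beta with the weld-bot.
14. Pilot goes back to Station Alpha alone.
15. Pilot goes to Station Beta with the lift-bot.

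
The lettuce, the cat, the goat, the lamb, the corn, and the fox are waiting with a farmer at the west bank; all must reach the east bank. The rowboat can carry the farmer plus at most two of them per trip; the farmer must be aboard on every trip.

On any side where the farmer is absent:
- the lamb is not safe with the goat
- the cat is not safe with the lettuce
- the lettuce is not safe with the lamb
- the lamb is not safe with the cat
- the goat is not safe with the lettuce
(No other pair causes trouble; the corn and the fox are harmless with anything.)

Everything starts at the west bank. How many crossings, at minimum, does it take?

9

Counting alone: the farmer can take at most 2 across per trip to the east bank, so moving all 6 needs at least 3 loaded trips out, with a return between consecutive ones — at least 5 crossings.
The safety rule pushes this higher. Following every safe sequence of crossings, the most of the 6 that can be at the east bank as the rowboat arrives there on crossings 5, 7 is 4, 5 respectively — never all 6.
So no plan with fewer than 9 crossings exists, and this one achieves 9:
1. Farmer goes to the east bank with the lamb and the lettuce.
2. Farmer goes back to the west bank with the lettuce.
3. Farmer goes to the east bank with the corn and the lettuce.
4. Farmer goes back to the west bank with the lettuce.
5. Farmer goes to the east bank with the fox and the lettuce.
6. Farmer goes back to the west bank with the lettuce.
7. Farmer goes to the east bank with the cat and the goat.
8. Farmer goes back to the west bank with the lamb.
9. Farmer goes to the east bank with the lamb and the lettuce.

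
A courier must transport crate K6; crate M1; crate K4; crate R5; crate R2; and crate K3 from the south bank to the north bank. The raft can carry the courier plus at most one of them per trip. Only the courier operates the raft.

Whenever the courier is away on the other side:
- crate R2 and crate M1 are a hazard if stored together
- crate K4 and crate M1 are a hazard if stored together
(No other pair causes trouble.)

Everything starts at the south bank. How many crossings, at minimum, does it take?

13

Counting alone: the courier can take at most 1 across per trip to the north bank, so moving all 6 needs at least 6 loaded trips out, with a return between consecutive ones — at least 11 crossings.
The safety rule pushes this higher. Following every safe sequence of crossings, the most of the 6 that can be at the north bank as the raft arrives there on crossing 11 is 5 — never all 6.
So no plan with fewer than 13 crossings exists, and this one achieves 13:
1. Courier goes to the north bank with crate M1.  [the south bank: crate K3, crate K4, crate K6, crate R2, crate R5 | the north bank: crate M1]
2. Courier goes back to the south bank alone.  [the south bank: crate K3, crate K4, crate K6, crate R2, crate R5 | the north bank: crate M1]
3. Courier goes to the north bank with crate K6.  [the south bank: crate K3, crate K4, crate R2, crate R5 | the north bank: crate K6, crate M1]
4. Courier goes back to the south bank alone.  [the south bank: crate K3, crate K4, crate R2, crate R5 | the north bank: crate K6, crate M1]
5. Courier goes to the north bank with crate K4.  [the south bank: crate K3, crate R2, crate R5 | the north bank: crate K4, crate K6, crate M1]
6. Courier goes back to the south bank with crate M1.  [the south bank: crate K3, crate M1, crate R2, crate R5 | the north bank: crate K4, crate K6]
7. Courier goes to the north bank with crate R2.  [the south bank: crate K3, crate M1, crate R5 | the north bank: crate K4, crate K6, crate R2]
8. Courier goes back to the south bank alone.  [the south bank: crate K3, crate M1, crate R5 | the north bank: crate K4, crate K6, crate R2]
9. Courier goes to the north bank with crate R5.  [the south bank: crate K3, crate M1 | the north bank: crate K4, crate K6, crate R2, crate R5]
10. Courier goes back to the south bank alone.  [the south bank: crate K3, crate M1 | the north bank: crate K4, crate K6, crate R2, crate R5]
11. Courier goes to the north bank with crate K3.  [the south bank: crate M1 | the north bank: crate K3, crate K4, crate K6, crate R2, crate R5]
12. Courier goes back to the south bank alone.  [the south bank: crate M1 | the north bank: crate K3, crate K4, crate K6, crate R2, crate R5]
13. Courier goes to the north bank with crate M1.  [the south bank: — | the north bank: crate K3, crate K4, crate K6, crate M1, crate R2, crate R5]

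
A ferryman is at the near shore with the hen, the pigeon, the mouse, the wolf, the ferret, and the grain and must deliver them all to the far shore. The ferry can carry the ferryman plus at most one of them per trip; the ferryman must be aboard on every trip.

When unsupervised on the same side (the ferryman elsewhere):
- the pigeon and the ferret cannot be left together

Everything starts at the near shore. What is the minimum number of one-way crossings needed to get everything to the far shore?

11

Counting alone: the ferryman can take at most 1 across per trip to the far shore, so moving all 6 needs at least 6 loaded trips out, with a return between consecutive ones — at least 11 crossings.
The plan below uses exactly 11 crossings, so it is optimal:
1. Ferryman goes to the far shore with the pigeon.  [the near shore: the ferret, the grain, the hen, the mouse, the wolf | the far shore: the pigeon]
2. Ferryman goes back to the near shore alone.  [the near shore: the ferret, the grain, the hen, the mouse, the wolf | the far shore: the pigeon]
3. Ferryman goes to the far shore with the hen.  [the near shore: the ferret, the grain, the mouse, the wolf | the far shore: the hen, the pigeon]
4. Ferryman goes back to the near shore alone.  [the near shore: the ferret, the grain, the mouse, the wolf | the far shore: the hen, the pigeon]
5. Ferryman goes to the far shore with the mouse.  [the near shore: the ferret, the grain, the wolf | the far shore: the hen, the mouse, the pigeon]
6. Ferryman goes back to the near shore alone.  [the near shore: the ferret, the grain, the wolf | the far shore: the hen, the mouse, the pigeon]
7. Ferryman goes to the far shore with the wolf.  [the near shore: the ferret, the grain | the far shore: the hen, the mouse, the pigeon, the wolf]
8. Ferryman goes back to the near shore alone.  [the near shore: the ferret, the grain | the far shore: the hen, the mouse, the pigeon, the wolf]
9. Ferryman goes to the far shore with the grain.  [the near shore: the ferret | the far shore: the grain, the hen, the mouse, the pigeon, the wolf]
10. Ferryman goes back to the near shore alone.  [the near shore: the ferret | the far shore: the grain, the hen, the mouse, the pigeon, the wolf]
11. Ferryman goes to the far shore with the ferret.  [the near shore: — | the far shore: the ferret, the grain, the hen, the mouse, the pigeon, the wolf]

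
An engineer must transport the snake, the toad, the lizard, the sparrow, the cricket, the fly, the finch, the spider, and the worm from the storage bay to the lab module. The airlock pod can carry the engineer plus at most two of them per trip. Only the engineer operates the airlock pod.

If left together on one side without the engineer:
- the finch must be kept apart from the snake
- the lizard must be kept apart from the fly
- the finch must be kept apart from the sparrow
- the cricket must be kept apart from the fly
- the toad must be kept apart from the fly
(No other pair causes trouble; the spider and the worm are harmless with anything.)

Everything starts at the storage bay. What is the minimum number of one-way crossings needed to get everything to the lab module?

11

Counting alone: the engineer can take at most 2 across per trip to the lab module, so moving all 9 needs at least 5 loaded trips out, with a return between consecutive ones — at least 9 crossings.
The safety rule pushes this higher. Following every safe sequence of crossings, the most of the 9 that can be at the lab module as the airlock pod arrives there on crossing 9 is 8 — never all 9.
So no plan with fewer than 11 crossings exists, and this one achieves 11:
1. Engineer goes to the lab module with the finch and the fly.
2. Engineer goes back to the storage bay alone.
3. Engineer goes to the lab module with the snake.
4. Engineer goes back to the storage bay with the finch.
5. Engineer goes to the lab module with the sparrow and the toad.
6. Engineer goes back to the storage bay with the fly.
7. Engineer goes to the lab module with the cricket and the lizard.
8. Engineer goes back to the storage bay alone.
9. Engineer goes to the lab module with the spider and the worm.
10. Engineer goes back to the storage bay alone.
11. Engineer goes to the lab module with the finch and the fly.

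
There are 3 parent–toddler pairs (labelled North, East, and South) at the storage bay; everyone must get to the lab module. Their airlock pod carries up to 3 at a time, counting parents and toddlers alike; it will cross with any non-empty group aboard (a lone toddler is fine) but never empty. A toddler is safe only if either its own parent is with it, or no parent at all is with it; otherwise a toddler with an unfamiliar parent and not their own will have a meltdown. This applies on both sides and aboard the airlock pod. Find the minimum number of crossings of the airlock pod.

5

Counting alone: each trip to the lab module takes at most 3 across and each return brings at least 1 back, so after t trips out (and t−1 returns) at most 3t − (t−1) of the 6 are across; that first reaches 6 at t = 3, so at least 5 crossings are needed.
The plan below uses exactly 5 crossings, so it is optimal:
1. parent North and toddler North cross → the lab module.
2. parent North crosses ← the storage bay.
3. parent East, parent North, and parent South cross → the lab module.
4. toddler North crosses ← the storage bay.
5. toddler East, toddler North, and toddler South cross → the lab module.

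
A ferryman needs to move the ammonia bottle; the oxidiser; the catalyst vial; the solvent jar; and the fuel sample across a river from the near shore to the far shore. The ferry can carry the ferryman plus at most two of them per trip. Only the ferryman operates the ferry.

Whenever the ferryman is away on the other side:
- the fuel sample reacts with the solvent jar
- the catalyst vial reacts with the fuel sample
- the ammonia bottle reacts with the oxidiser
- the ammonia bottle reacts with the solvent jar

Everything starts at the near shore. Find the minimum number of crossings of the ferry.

7

Counting alone: the ferryman can take at most 2 across per trip to the far shore, so moving all 5 needs at least 3 loaded trips out, with a return between consecutive ones — at least 5 crossings.
The safety rule pushes this higher. Following every safe sequence of crossings, the most of the 5 that can be at the far shore as the ferry arrives there on crossing 5 is 4 — never all 5.
So no plan with fewer than 7 crossings exists, and this one achieves 7:
1. Ferryman goes to the far shore with the ammonia bottle and the fuel sample.
2. Ferryman goes back to the near shore alone.
3. Ferryman goes to the far shore with the oxidiser.
4. Ferryman goes back to the near shore with the ammonia bottle.
5. Ferryman goes to the far shore with the catalyst vial and the solvent jar.
6. Ferryman goes back to the near shore with the fuel sample.
7. Ferryman goes to the far shore with the ammonia bottle and the fuel sample.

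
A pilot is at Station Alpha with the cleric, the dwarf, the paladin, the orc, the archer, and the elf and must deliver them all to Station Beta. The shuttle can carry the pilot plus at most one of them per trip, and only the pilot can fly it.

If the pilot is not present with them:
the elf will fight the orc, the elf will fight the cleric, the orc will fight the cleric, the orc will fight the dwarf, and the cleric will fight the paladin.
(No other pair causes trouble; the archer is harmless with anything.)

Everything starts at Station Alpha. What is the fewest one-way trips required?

impossible

Whatever the first load, the items left behind include a forbidden pair without the pilot. No opening move is safe, so no plan exists.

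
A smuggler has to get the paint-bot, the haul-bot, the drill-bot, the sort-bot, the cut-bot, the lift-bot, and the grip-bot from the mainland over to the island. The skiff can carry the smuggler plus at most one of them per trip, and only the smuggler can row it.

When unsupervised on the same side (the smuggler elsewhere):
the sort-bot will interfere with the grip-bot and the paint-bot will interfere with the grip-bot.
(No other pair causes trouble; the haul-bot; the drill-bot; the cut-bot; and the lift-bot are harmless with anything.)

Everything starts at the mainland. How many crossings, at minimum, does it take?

Counting alone: the smuggler can take at most 1 across per trip to the island, so moving all 7 needs at least 7 loaded trips out, with a return between consecutive ones — at least 13 crossings.
The safety rule pushes this higher. Following every safe sequence of crossings, the most of the 7 that can be at the island as the skiff arrives there on crossing 13 is 6 — never all 7.
So no plan with fewer than 15 crossings exists, and this one achieves 15:
1. Smuggler goes to the island with the grip-bot.
2. Smuggler goes back to the mainland alone.
3. Smuggler goes to the island with the paint-bot.
4. Smuggler goes back to the mainland with the grip-bot.
5. Smuggler goes to the island with the sort-bot.
6. Smuggler goes back to the mainland alone.
7. Smuggler goes to the island with the haul-bot.
8. Smuggler goes back to the mainland alone.
9. Smuggler goes to the island with the drill-bot.
10. Smuggler goes back to the mainland alone.
11. Smuggler goes to the island with the cut-bot.
12. Smuggler goes back to the mainland alone.
13. Smuggler goes to the island with the lift-bot.
14. Smuggler goes back to the mainland alone.
15. Smuggler goes to the island with the grip-bot.

15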